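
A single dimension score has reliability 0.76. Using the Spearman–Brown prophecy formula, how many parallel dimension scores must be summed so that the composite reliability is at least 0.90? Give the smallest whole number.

k ≥ ρ*(1−ρ₁)/(ρ₁(1−ρ*)) = 0.90·0.24 / (0.76·0.10) = 2.842.
Smallest integer k = 3.

3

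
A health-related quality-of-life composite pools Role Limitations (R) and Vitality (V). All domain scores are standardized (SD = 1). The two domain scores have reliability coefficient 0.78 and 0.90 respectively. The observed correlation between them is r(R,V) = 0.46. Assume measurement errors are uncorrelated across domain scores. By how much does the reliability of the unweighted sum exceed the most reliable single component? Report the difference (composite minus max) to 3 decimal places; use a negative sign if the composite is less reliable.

Var(sum) = 2 + 0.92 = 2.92; true-score variance = 1.68 + 0.92 = 2.6; composite reliability = 0.8904.
Max component reliability = 0.9000.
Difference = 0.8904 − 0.9000 = -0.010.

-0.010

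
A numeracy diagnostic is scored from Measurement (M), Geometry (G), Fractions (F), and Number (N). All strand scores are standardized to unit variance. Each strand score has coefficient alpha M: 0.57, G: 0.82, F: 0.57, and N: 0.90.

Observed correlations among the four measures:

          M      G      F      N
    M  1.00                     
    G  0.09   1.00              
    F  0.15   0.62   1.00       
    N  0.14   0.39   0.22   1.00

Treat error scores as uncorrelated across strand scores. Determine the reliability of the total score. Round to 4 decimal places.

Var(M+G+F+N) = 4 + 2·[0.09 + 0.15 + 0.14 + 0.62 + 0.39 + 0.22] = 4 + 3.22 = 7.22.
Under uncorrelated errors the observed covariances equal the true-score covariances, so only the own-variance terms attenuate.
True-score variance = [0.57 + 0.82 + 0.57 + 0.90] + 3.22 = 2.86 + 3.22 = 6.08.
Reliability = 6.08 / 7.22 = 0.8421.

0.8421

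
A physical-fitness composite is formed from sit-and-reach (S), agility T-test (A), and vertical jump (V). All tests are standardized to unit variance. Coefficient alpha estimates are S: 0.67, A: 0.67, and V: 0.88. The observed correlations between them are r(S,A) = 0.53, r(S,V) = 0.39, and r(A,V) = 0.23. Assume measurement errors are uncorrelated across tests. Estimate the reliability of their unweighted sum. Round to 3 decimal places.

0.853

Var(S+A+V) = 3 + 2·[0.53 + 0.39 + 0.23] = 3 + 2.3 = 5.3.
With uncorrelated errors the cross-covariances are all true-score covariance, so they carry over unchanged; only the diagonal terms shrink to ρᵢσᵢ².
True-score variance = [0.67 + 0.67 + 0.88] + 2.3 = 2.22 + 2.3 = 4.52.
Reliability = 4.52 / 5.3 = 0.853.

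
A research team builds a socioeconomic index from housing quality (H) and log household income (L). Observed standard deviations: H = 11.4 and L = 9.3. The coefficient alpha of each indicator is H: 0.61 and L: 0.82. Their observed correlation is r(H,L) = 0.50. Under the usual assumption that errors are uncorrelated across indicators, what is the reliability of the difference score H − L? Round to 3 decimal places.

Var(H−L) = 11.4² + 9.3² − 2·11.4·9.3·0.50 = 216.45 − 106.02 = 110.43.
Under uncorrelated errors the observed covariances equal the true-score covariances, so only the own-variance terms attenuate.
True-score variance = [11.4²·0.61 + 9.3²·0.82] − 106.02 = 150.197 − 106.02 = 44.1774.
Reliability = 44.1774 / 110.43 = 0.400.

0.400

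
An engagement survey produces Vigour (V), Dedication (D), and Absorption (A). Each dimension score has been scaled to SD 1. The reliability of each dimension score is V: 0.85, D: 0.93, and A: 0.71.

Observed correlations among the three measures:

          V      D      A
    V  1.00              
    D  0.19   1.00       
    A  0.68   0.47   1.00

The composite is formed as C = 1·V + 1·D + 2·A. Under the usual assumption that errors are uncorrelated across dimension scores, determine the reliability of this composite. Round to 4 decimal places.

0.8743

Var(C) = 1 + 1 + 2² + 2·[0.19 + 2·0.68 + 2·0.47] = 6 + 4.98 = 10.98.
With uncorrelated errors the cross-covariances are all true-score covariance, so they carry over unchanged; only the diagonal terms shrink to ρᵢσᵢ².
True-score variance = [0.85 + 0.93 + 2²·0.71] + 4.98 = 4.62 + 4.98 = 9.6.
Reliability = 9.6 / 10.98 = 0.8743.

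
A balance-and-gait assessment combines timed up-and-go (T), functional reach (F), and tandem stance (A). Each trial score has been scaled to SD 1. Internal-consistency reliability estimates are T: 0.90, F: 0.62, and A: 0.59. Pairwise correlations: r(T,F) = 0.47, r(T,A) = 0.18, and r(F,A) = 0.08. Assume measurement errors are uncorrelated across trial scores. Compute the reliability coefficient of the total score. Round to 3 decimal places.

Var(T+F+A) = 3 + 2·[0.47 + 0.18 + 0.08] = 3 + 1.46 = 4.46.
With uncorrelated errors the cross-covariances are all true-score covariance, so they carry over unchanged; only the diagonal terms shrink to ρᵢσᵢ².
True-score variance = [0.90 + 0.62 + 0.59] + 1.46 = 2.11 + 1.46 = 3.57.
Reliability = 3.57 / 4.46 = 0.800.

0.800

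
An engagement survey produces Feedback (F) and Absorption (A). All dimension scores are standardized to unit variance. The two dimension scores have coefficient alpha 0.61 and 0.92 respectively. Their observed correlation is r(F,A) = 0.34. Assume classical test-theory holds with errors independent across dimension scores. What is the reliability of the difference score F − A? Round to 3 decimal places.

Var(F−A) = 1 + 1 − 2·0.34 = 2 − 0.68 = 1.32.
Under uncorrelated errors the observed covariances equal the true-score covariances, so only the own-variance terms attenuate.
True-score variance = [0.61 + 0.92] − 0.68 = 1.53 − 0.68 = 0.85.
Reliability = 0.85 / 1.32 = 0.644.

0.644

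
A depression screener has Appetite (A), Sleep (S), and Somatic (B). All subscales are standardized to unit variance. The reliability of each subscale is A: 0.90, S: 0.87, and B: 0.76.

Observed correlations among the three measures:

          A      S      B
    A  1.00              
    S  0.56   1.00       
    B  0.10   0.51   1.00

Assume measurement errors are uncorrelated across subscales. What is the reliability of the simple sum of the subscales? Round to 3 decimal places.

0.912

Var(A+S+B) = 3 + 2·[0.56 + 0.10 + 0.51] = 3 + 2.34 = 5.34.
With uncorrelated errors the cross-covariances are all true-score covariance, so they carry over unchanged; only the diagonal terms shrink to ρᵢσᵢ².
True-score variance = [0.90 + 0.87 + 0.76] + 2.34 = 2.53 + 2.34 = 4.87.
Reliability = 4.87 / 5.34 = 0.912.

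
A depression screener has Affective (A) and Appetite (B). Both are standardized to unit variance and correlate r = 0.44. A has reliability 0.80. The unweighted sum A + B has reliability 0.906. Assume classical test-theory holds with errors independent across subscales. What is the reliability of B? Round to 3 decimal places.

0.929

Var(A+B) = 2 + 2·0.44 = 2.880.
True-score variance = ρ_A + ρ_B + 2·0.44, so 0.906 = (0.80 + ρ_B + 0.88) / 2.880.
ρ_B = 0.906·2.880 − 0.80 − 0.88 = 0.929.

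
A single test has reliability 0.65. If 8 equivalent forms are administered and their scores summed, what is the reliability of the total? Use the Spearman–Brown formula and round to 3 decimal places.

ρ_k = kρ / (1 + (k−1)ρ) = 8·0.65 / (1 + 7·0.65) = 5.200 / 5.550 = 0.937.

0.937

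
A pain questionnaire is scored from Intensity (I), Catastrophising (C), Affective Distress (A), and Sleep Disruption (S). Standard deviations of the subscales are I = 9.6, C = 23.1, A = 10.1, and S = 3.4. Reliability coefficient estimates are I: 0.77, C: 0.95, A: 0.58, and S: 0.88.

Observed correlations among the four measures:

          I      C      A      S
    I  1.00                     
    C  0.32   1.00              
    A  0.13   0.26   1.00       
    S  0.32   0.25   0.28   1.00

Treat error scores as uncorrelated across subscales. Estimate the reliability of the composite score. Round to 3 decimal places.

Var(I+C+A+S) = 9.6² + 23.1² + 10.1² + 3.4² + 2·[9.6·23.1·0.32 + 9.6·10.1·0.13 + 9.6·3.4·0.32 + 23.1·10.1·0.26 + 23.1·3.4·0.25 + 10.1·3.4·0.28] = 739.34 + 367.847 = 1107.19.
With uncorrelated errors the cross-covariances are all true-score covariance, so they carry over unchanged; only the diagonal terms shrink to ρᵢσᵢ².
True-score variance = [9.6²·0.77 + 23.1²·0.95 + 10.1²·0.58 + 3.4²·0.88] + 367.847 = 647.231 + 367.847 = 1015.08.
Reliability = 1015.08 / 1107.19 = 0.917.

0.917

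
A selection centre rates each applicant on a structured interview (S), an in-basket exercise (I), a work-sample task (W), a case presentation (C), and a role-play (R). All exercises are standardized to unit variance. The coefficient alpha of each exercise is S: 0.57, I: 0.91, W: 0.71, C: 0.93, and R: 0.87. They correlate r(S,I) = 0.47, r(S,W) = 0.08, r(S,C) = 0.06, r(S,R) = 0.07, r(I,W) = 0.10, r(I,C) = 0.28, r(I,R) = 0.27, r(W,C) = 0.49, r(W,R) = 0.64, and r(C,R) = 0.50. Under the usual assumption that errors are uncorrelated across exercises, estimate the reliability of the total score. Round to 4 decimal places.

0.9075

Var(S+I+W+C+R) = 5 + 2·[0.47 + 0.08 + 0.06 + 0.07 + 0.10 + 0.28 + 0.27 + 0.49 + 0.64 + 0.50] = 5 + 5.92 = 10.92.
With uncorrelated errors the cross-covariances are all true-score covariance, so they carry over unchanged; only the diagonal terms shrink to ρᵢσᵢ².
True-score variance = [0.57 + 0.91 + 0.71 + 0.93 + 0.87] + 5.92 = 3.99 + 5.92 = 9.91.
Reliability = 9.91 / 10.92 = 0.9075.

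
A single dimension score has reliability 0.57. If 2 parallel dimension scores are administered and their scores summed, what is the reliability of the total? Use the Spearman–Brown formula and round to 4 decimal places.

ρ_k = kρ / (1 + (k−1)ρ) = 2·0.57 / (1 + 1·0.57) = 1.140 / 1.570 = 0.7261.

0.7261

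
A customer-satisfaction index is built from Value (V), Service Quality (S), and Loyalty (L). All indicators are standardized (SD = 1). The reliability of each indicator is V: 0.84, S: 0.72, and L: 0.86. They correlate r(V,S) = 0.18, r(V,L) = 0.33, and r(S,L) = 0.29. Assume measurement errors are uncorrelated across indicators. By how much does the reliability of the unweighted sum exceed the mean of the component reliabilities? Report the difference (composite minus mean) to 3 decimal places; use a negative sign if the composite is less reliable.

Var(sum) = 3 + 1.6 = 4.6; true-score variance = 2.42 + 1.6 = 4.02; composite reliability = 0.8739.
Mean component reliability = 0.8067.
Difference = 0.8739 − 0.8067 = 0.067.

0.067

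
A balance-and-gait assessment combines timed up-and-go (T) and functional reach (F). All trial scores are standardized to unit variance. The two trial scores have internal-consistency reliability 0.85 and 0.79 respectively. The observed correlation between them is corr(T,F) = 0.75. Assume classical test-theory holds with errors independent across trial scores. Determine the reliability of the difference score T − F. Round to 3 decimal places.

0.280

Var(T−F) = 1 + 1 − 2·0.75 = 2 − 1.5 = 0.5.
Because errors are independent across components, Cov(Tᵢ,Tⱼ) = Cov(Xᵢ,Xⱼ); the off-diagonal part of the true-score variance is the same as above.
True-score variance = [0.85 + 0.79] − 1.5 = 1.64 − 1.5 = 0.14.
Reliability = 0.14 / 0.5 = 0.280.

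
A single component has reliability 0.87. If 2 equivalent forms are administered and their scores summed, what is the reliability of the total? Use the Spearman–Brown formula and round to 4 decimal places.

0.9305

ρ_k = kρ / (1 + (k−1)ρ) = 2·0.87 / (1 + 1·0.87) = 1.740 / 1.870 = 0.9305.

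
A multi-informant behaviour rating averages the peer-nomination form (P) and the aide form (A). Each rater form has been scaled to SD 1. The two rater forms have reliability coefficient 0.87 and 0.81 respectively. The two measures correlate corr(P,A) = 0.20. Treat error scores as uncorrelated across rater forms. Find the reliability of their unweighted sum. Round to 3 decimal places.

0.867

Var(P+A) = 2 + 2·[0.20] = 2 + 0.4 = 2.4.
Because errors are independent across components, Cov(Tᵢ,Tⱼ) = Cov(Xᵢ,Xⱼ); the off-diagonal part of the true-score variance is the same as above.
True-score variance = [0.87 + 0.81] + 0.4 = 1.68 + 0.4 = 2.08.
Reliability = 2.08 / 2.4 = 0.867.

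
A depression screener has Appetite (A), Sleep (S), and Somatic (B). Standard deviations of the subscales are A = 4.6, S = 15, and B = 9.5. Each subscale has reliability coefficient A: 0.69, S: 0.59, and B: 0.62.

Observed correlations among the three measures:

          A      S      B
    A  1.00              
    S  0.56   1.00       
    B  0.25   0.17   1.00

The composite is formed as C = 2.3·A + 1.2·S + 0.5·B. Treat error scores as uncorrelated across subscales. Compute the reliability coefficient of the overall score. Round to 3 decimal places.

0.757

Var(C) = 2.3²·4.6² + 1.2²·15² + 0.5²·9.5² + 2·[2.76·4.6·15·0.56 + 1.15·4.6·9.5·0.25 + 0.6·15·9.5·0.17] = 458.499 + 267.49 = 725.989.
With uncorrelated errors the cross-covariances are all true-score covariance, so they carry over unchanged; only the diagonal terms shrink to ρᵢσᵢ².
True-score variance = [2.3²·4.6²·0.69 + 1.2²·15²·0.59 + 0.5²·9.5²·0.62] + 267.49 = 282.385 + 267.49 = 549.875.
Reliability = 549.875 / 725.989 = 0.757.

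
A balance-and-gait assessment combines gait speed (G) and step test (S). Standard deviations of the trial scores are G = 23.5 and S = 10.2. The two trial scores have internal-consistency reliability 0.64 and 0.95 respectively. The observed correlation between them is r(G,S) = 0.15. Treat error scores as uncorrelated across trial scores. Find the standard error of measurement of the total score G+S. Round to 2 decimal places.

Var(total) = 656.29 + 71.91 = 728.2.
True-score variance = 452.278 + 71.91 = 524.188, so reliability = 0.7198.
Error variance = 728.2 − 524.188 = 204.012; SEM = √204.012 = 14.28.

14.28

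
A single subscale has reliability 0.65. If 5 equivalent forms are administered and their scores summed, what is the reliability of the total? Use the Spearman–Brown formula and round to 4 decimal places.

0.9028

ρ_k = kρ / (1 + (k−1)ρ) = 5·0.65 / (1 + 4·0.65) = 3.250 / 3.600 = 0.9028.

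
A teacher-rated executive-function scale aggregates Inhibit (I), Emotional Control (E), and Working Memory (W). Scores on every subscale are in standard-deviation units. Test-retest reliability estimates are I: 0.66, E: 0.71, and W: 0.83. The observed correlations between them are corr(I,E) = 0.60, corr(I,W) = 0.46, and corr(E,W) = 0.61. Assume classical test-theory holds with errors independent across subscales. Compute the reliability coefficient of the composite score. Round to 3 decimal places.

0.874

Var(I+E+W) = 3 + 2·[0.60 + 0.46 + 0.61] = 3 + 3.34 = 6.34.
With uncorrelated errors the cross-covariances are all true-score covariance, so they carry over unchanged; only the diagonal terms shrink to ρᵢσᵢ².
True-score variance = [0.66 + 0.71 + 0.83] + 3.34 = 2.2 + 3.34 = 5.54.
Reliability = 5.54 / 6.34 = 0.874.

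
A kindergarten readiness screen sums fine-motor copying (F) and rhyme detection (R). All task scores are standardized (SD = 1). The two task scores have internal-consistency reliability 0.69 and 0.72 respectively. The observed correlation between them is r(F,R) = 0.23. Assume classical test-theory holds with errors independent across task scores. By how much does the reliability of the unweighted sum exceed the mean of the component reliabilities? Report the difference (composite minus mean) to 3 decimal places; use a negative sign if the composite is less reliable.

Var(sum) = 2 + 0.46 = 2.46; true-score variance = 1.41 + 0.46 = 1.87; composite reliability = 0.7602.
Mean component reliability = 0.7050.
Difference = 0.7602 − 0.7050 = 0.055.

0.055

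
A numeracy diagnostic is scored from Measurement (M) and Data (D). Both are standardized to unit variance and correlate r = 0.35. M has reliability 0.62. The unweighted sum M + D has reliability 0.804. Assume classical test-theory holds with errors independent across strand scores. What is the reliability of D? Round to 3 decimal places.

0.851

Var(M+D) = 2 + 2·0.35 = 2.700.
True-score variance = ρ_M + ρ_D + 2·0.35, so 0.804 = (0.62 + ρ_D + 0.70) / 2.700.
ρ_D = 0.804·2.700 − 0.62 − 0.70 = 0.851.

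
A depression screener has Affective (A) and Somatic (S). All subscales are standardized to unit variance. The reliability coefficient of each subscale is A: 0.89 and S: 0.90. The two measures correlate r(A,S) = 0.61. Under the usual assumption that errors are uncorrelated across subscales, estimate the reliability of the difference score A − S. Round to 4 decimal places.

0.7308

Var(A−S) = 1 + 1 − 2·0.61 = 2 − 1.22 = 0.78.
With uncorrelated errors the cross-covariances are all true-score covariance, so they carry over unchanged; only the diagonal terms shrink to ρᵢσᵢ².
True-score variance = [0.89 + 0.90] − 1.22 = 1.79 − 1.22 = 0.57.
Reliability = 0.57 / 0.78 = 0.7308.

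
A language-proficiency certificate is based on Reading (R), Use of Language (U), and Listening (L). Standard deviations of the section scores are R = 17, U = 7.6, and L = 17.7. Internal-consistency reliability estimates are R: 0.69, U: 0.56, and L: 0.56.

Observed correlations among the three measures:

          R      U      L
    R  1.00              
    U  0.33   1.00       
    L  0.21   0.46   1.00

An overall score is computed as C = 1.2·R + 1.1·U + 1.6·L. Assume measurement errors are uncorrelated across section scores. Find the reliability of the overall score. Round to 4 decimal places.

0.7245

Var(C) = 1.2²·17² + 1.1²·7.6² + 1.6²·17.7² + 2·[1.32·17·7.6·0.33 + 1.92·17·17.7·0.21 + 1.76·7.6·17.7·0.46] = 1288.07 + 573.02 = 1861.09.
Because errors are independent across components, Cov(Tᵢ,Tⱼ) = Cov(Xᵢ,Xⱼ); the off-diagonal part of the true-score variance is the same as above.
True-score variance = [1.2²·17²·0.69 + 1.1²·7.6²·0.56 + 1.6²·17.7²·0.56] + 573.02 = 775.421 + 573.02 = 1348.44.
Reliability = 1348.44 / 1861.09 = 0.7245.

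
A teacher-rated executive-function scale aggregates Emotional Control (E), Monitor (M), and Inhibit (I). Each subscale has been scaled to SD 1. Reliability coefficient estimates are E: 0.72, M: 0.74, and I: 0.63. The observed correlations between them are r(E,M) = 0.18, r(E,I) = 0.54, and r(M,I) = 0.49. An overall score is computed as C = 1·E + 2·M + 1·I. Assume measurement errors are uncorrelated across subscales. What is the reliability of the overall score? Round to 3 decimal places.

0.827

Var(C) = 1 + 2² + 1 + 2·[2·0.18 + 0.54 + 2·0.49] = 6 + 3.76 = 9.76.
Under uncorrelated errors the observed covariances equal the true-score covariances, so only the own-variance terms attenuate.
True-score variance = [0.72 + 2²·0.74 + 0.63] + 3.76 = 4.31 + 3.76 = 8.07.
Reliability = 8.07 / 9.76 = 0.827.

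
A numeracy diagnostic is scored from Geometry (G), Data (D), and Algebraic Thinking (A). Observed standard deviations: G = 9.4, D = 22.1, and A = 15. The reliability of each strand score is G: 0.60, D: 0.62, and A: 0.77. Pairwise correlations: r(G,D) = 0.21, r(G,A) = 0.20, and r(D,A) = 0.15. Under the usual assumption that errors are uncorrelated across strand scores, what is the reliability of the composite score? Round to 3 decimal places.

0.739

Var(G+D+A) = 9.4² + 22.1² + 15² + 2·[9.4·22.1·0.21 + 9.4·15·0.20 + 22.1·15·0.15] = 801.77 + 243.101 = 1044.87.
With uncorrelated errors the cross-covariances are all true-score covariance, so they carry over unchanged; only the diagonal terms shrink to ρᵢσᵢ².
True-score variance = [9.4²·0.60 + 22.1²·0.62 + 15²·0.77] + 243.101 = 529.08 + 243.101 = 772.181.
Reliability = 772.181 / 1044.87 = 0.739.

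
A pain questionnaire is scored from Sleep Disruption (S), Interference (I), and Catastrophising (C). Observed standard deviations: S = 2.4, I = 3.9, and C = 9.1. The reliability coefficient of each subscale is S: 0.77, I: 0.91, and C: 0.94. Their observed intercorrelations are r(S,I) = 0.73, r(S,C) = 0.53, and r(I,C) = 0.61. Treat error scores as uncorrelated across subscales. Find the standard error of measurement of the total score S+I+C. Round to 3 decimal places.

2.768

Var(total) = 103.78 + 80.1138 = 183.894.
True-score variance = 96.1177 + 80.1138 = 176.231, so reliability = 0.9583.
Error variance = 183.894 − 176.231 = 7.6623; SEM = √7.6623 = 2.768.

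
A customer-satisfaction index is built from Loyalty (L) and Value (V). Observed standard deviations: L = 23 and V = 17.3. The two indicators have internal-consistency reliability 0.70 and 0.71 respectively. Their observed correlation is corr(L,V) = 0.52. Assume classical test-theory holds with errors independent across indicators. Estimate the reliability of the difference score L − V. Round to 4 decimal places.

0.4077

Var(L−V) = 23² + 17.3² − 2·23·17.3·0.52 = 828.29 − 413.816 = 414.474.
Under uncorrelated errors the observed covariances equal the true-score covariances, so only the own-variance terms attenuate.
True-score variance = [23²·0.70 + 17.3²·0.71] − 413.816 = 582.796 − 413.816 = 168.98.
Reliability = 168.98 / 414.474 = 0.4077.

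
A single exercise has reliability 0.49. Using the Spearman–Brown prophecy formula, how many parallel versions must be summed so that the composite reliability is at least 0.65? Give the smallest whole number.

k ≥ ρ*(1−ρ₁)/(ρ₁(1−ρ*)) = 0.65·0.51 / (0.49·0.35) = 1.933.
Smallest integer k = 2.

2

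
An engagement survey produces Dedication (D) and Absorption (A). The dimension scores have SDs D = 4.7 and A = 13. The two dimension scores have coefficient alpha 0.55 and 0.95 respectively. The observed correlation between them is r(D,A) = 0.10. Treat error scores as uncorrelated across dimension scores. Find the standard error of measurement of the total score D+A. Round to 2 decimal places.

4.29

Var(total) = 191.09 + 12.22 = 203.31.
True-score variance = 172.7 + 12.22 = 184.919, so reliability = 0.9095.
Error variance = 203.31 − 184.919 = 18.3905; SEM = √18.3905 = 4.29.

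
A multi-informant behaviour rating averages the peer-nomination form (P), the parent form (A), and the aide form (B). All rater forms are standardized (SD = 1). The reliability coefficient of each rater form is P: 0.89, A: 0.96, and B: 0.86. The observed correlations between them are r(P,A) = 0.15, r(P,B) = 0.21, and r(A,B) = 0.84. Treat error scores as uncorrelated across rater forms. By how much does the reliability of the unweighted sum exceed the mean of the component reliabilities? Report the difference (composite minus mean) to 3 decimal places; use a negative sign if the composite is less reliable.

Var(sum) = 3 + 2.4 = 5.4; true-score variance = 2.71 + 2.4 = 5.11; composite reliability = 0.9463.
Mean component reliability = 0.9033.
Difference = 0.9463 − 0.9033 = 0.043.

0.043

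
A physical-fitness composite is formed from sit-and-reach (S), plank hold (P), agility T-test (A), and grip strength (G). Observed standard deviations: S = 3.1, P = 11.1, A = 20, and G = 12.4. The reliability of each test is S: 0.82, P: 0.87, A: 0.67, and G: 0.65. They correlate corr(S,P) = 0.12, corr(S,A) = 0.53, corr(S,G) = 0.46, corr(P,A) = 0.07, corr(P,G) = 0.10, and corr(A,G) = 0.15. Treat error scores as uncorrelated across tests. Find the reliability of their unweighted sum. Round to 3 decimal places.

0.781

Var(S+P+A+G) = 3.1² + 11.1² + 20² + 12.4² + 2·[3.1·11.1·0.12 + 3.1·20·0.53 + 3.1·12.4·0.46 + 11.1·20·0.07 + 11.1·12.4·0.10 + 20·12.4·0.15] = 686.58 + 242.351 = 928.931.
Because errors are independent across components, Cov(Tᵢ,Tⱼ) = Cov(Xᵢ,Xⱼ); the off-diagonal part of the true-score variance is the same as above.
True-score variance = [3.1²·0.82 + 11.1²·0.87 + 20²·0.67 + 12.4²·0.65] + 242.351 = 483.017 + 242.351 = 725.368.
Reliability = 725.368 / 928.931 = 0.781.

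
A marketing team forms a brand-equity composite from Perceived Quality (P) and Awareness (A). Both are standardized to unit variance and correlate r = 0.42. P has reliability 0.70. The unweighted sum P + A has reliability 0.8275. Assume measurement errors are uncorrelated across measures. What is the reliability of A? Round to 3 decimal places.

0.810

Var(P+A) = 2 + 2·0.42 = 2.840.
True-score variance = ρ_P + ρ_A + 2·0.42, so 0.8275 = (0.70 + ρ_A + 0.84) / 2.840.
ρ_A = 0.8275·2.840 − 0.70 − 0.84 = 0.810.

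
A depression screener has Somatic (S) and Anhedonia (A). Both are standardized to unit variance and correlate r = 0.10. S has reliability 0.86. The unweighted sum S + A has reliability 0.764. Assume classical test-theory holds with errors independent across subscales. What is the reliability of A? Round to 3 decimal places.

0.621

Var(S+A) = 2 + 2·0.10 = 2.200.
True-score variance = ρ_S + ρ_A + 2·0.10, so 0.764 = (0.86 + ρ_A + 0.20) / 2.200.
ρ_A = 0.764·2.200 − 0.86 − 0.20 = 0.621.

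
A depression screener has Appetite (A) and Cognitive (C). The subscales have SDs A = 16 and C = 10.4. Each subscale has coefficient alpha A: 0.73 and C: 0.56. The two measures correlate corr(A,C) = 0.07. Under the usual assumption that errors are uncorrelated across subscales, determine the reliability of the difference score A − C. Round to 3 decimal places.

0.658

Var(A−C) = 16² + 10.4² − 2·16·10.4·0.07 = 364.16 − 23.296 = 340.864.
Because errors are independent across components, Cov(Tᵢ,Tⱼ) = Cov(Xᵢ,Xⱼ); the off-diagonal part of the true-score variance is the same as above.
True-score variance = [16²·0.73 + 10.4²·0.56] − 23.296 = 247.45 − 23.296 = 224.154.
Reliability = 224.154 / 340.864 = 0.658.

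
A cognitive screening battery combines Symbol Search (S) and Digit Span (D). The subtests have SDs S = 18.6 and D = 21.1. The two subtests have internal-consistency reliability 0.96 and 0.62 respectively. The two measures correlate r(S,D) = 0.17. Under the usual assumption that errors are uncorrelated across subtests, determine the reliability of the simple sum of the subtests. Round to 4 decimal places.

0.8021

Var(S+D) = 18.6² + 21.1² + 2·[18.6·21.1·0.17] = 791.17 + 133.436 = 924.606.
Because errors are independent across components, Cov(Tᵢ,Tⱼ) = Cov(Xᵢ,Xⱼ); the off-diagonal part of the true-score variance is the same as above.
True-score variance = [18.6²·0.96 + 21.1²·0.62] + 133.436 = 608.152 + 133.436 = 741.588.
Reliability = 741.588 / 924.606 = 0.8021.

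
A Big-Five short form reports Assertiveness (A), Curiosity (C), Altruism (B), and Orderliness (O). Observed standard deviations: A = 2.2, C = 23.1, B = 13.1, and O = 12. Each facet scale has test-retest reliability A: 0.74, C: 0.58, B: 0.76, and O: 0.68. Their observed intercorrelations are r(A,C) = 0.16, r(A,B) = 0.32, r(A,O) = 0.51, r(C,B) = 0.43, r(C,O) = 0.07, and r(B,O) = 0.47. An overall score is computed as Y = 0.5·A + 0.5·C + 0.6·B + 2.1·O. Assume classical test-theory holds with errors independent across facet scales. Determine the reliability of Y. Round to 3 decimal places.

0.766

Var(Y) = 0.5²·2.2² + 0.5²·23.1² + 0.6²·13.1² + 2.1²·12² + 2·[0.25·2.2·23.1·0.16 + 0.3·2.2·13.1·0.32 + 1.05·2.2·12·0.51 + 0.3·23.1·13.1·0.43 + 1.05·23.1·12·0.07 + 1.26·13.1·12·0.47] = 831.432 + 342.883 = 1174.32.
Because errors are independent across components, Cov(Tᵢ,Tⱼ) = Cov(Xᵢ,Xⱼ); the off-diagonal part of the true-score variance is the same as above.
True-score variance = [0.5²·2.2²·0.74 + 0.5²·23.1²·0.58 + 0.6²·13.1²·0.76 + 2.1²·12²·0.68] + 342.883 = 557.049 + 342.883 = 899.931.
Reliability = 899.931 / 1174.32 = 0.766.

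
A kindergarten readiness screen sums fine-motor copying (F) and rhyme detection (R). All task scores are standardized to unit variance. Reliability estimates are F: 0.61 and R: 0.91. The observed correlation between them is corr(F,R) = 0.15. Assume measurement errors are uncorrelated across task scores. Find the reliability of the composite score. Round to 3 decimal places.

0.791

Var(F+R) = 2 + 2·[0.15] = 2 + 0.3 = 2.3.
Because errors are independent across components, Cov(Tᵢ,Tⱼ) = Cov(Xᵢ,Xⱼ); the off-diagonal part of the true-score variance is the same as above.
True-score variance = [0.61 + 0.91] + 0.3 = 1.52 + 0.3 = 1.82.
Reliability = 1.82 / 2.3 = 0.791.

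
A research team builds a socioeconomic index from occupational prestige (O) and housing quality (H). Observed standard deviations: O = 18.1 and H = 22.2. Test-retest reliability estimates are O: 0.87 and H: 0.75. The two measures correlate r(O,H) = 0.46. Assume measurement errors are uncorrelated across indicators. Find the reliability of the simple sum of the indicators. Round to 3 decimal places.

Var(O+H) = 18.1² + 22.2² + 2·[18.1·22.2·0.46] = 820.45 + 369.674 = 1190.12.
Because errors are independent across components, Cov(Tᵢ,Tⱼ) = Cov(Xᵢ,Xⱼ); the off-diagonal part of the true-score variance is the same as above.
True-score variance = [18.1²·0.87 + 22.2²·0.75] + 369.674 = 654.651 + 369.674 = 1024.33.
Reliability = 1024.33 / 1190.12 = 0.861.

0.861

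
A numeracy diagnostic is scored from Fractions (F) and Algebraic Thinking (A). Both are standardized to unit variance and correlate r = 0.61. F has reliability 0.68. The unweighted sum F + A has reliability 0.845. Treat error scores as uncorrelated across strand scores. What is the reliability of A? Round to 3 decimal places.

0.821

Var(F+A) = 2 + 2·0.61 = 3.220.
True-score variance = ρ_F + ρ_A + 2·0.61, so 0.845 = (0.68 + ρ_A + 1.22) / 3.220.
ρ_A = 0.845·3.220 − 0.68 − 1.22 = 0.821.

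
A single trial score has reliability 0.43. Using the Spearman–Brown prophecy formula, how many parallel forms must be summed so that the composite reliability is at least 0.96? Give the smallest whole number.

k ≥ ρ*(1−ρ₁)/(ρ₁(1−ρ*)) = 0.96·0.57 / (0.43·0.04) = 31.814.
Smallest integer k = 32.

32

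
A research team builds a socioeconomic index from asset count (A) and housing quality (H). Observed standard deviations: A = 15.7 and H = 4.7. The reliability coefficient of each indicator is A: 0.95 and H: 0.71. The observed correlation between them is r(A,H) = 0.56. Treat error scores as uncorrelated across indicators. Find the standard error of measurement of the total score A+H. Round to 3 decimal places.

Var(total) = 268.58 + 82.6448 = 351.225.
True-score variance = 249.849 + 82.6448 = 332.494, so reliability = 0.9467.
Error variance = 351.225 − 332.494 = 18.7306; SEM = √18.7306 = 4.328.

4.328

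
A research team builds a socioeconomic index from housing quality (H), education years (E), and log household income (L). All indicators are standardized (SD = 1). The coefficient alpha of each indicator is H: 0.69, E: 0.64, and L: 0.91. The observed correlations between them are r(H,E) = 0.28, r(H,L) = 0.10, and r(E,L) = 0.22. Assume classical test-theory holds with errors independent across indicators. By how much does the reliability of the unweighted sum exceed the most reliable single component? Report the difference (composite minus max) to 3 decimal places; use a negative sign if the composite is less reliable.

-0.091

Var(sum) = 3 + 1.2 = 4.2; true-score variance = 2.24 + 1.2 = 3.44; composite reliability = 0.8190.
Max component reliability = 0.9100.
Difference = 0.8190 − 0.9100 = -0.091.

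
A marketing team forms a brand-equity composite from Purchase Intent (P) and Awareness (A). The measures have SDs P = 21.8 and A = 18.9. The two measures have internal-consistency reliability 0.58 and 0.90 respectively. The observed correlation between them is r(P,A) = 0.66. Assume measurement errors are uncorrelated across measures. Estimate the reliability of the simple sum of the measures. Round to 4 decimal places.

0.8290

Var(P+A) = 21.8² + 18.9² + 2·[21.8·18.9·0.66] = 832.45 + 543.866 = 1376.32.
Because errors are independent across components, Cov(Tᵢ,Tⱼ) = Cov(Xᵢ,Xⱼ); the off-diagonal part of the true-score variance is the same as above.
True-score variance = [21.8²·0.58 + 18.9²·0.90] + 543.866 = 597.128 + 543.866 = 1140.99.
Reliability = 1140.99 / 1376.32 = 0.8290.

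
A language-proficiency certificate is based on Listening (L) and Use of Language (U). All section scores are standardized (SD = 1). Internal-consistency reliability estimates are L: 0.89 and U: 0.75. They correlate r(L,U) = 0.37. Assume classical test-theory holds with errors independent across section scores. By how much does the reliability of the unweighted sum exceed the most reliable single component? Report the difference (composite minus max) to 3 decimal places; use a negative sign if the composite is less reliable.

-0.021

Var(sum) = 2 + 0.74 = 2.74; true-score variance = 1.64 + 0.74 = 2.38; composite reliability = 0.8686.
Max component reliability = 0.8900.
Difference = 0.8686 − 0.8900 = -0.021.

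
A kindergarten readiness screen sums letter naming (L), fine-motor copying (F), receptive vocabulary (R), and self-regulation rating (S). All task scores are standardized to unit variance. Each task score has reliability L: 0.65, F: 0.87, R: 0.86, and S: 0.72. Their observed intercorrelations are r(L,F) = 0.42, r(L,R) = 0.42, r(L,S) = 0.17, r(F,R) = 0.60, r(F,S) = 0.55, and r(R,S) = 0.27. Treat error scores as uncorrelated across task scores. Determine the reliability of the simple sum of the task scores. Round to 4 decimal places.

Var(L+F+R+S) = 4 + 2·[0.42 + 0.42 + 0.17 + 0.60 + 0.55 + 0.27] = 4 + 4.86 = 8.86.
Because errors are independent across components, Cov(Tᵢ,Tⱼ) = Cov(Xᵢ,Xⱼ); the off-diagonal part of the true-score variance is the same as above.
True-score variance = [0.65 + 0.87 + 0.86 + 0.72] + 4.86 = 3.1 + 4.86 = 7.96.
Reliability = 7.96 / 8.86 = 0.8984.

0.8984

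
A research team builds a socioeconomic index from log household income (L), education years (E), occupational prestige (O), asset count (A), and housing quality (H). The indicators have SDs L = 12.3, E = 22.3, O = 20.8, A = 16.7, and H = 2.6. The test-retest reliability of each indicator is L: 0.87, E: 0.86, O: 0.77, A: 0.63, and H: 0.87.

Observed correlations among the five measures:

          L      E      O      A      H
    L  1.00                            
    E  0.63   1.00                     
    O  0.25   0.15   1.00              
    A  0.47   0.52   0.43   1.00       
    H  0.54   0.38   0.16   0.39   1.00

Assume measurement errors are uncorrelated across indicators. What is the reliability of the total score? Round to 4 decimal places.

0.9020

Var(L+E+O+A+H) = 12.3² + 22.3² + 20.8² + 16.7² + 2.6² + 2·[12.3·22.3·0.63 + 12.3·20.8·0.25 + 12.3·16.7·0.47 + 12.3·2.6·0.54 + 22.3·20.8·0.15 + 22.3·16.7·0.52 + 22.3·2.6·0.38 + 20.8·16.7·0.43 + 20.8·2.6·0.16 + 16.7·2.6·0.39] = 1366.87 + 1621.58 = 2988.45.
Because errors are independent across components, Cov(Tᵢ,Tⱼ) = Cov(Xᵢ,Xⱼ); the off-diagonal part of the true-score variance is the same as above.
True-score variance = [12.3²·0.87 + 22.3²·0.86 + 20.8²·0.77 + 16.7²·0.63 + 2.6²·0.87] + 1621.58 = 1074.01 + 1621.58 = 2695.58.
Reliability = 2695.58 / 2988.45 = 0.9020.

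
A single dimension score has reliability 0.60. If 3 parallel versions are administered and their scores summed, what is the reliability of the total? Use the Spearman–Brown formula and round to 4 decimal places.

ρ_k = kρ / (1 + (k−1)ρ) = 3·0.60 / (1 + 2·0.60) = 1.800 / 2.200 = 0.8182.

0.8182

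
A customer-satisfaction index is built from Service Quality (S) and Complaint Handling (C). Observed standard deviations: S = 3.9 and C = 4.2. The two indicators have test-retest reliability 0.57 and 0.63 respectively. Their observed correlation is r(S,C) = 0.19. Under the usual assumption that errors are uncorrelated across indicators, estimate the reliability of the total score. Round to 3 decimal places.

0.666

Var(S+C) = 3.9² + 4.2² + 2·[3.9·4.2·0.19] = 32.85 + 6.2244 = 39.0744.
With uncorrelated errors the cross-covariances are all true-score covariance, so they carry over unchanged; only the diagonal terms shrink to ρᵢσᵢ².
True-score variance = [3.9²·0.57 + 4.2²·0.63] + 6.2244 = 19.7829 + 6.2244 = 26.0073.
Reliability = 26.0073 / 39.0744 = 0.666.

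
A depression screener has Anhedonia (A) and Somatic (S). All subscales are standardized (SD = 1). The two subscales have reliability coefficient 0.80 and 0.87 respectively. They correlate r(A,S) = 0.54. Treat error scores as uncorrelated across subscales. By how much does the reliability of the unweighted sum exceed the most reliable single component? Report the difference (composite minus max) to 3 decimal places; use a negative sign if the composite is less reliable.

0.023

Var(sum) = 2 + 1.08 = 3.08; true-score variance = 1.67 + 1.08 = 2.75; composite reliability = 0.8929.
Max component reliability = 0.8700.
Difference = 0.8929 − 0.8700 = 0.023.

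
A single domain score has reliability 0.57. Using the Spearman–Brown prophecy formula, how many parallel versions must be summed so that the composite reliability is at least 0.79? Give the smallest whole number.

k ≥ ρ*(1−ρ₁)/(ρ₁(1−ρ*)) = 0.79·0.43 / (0.57·0.21) = 2.838.
Smallest integer k = 3.

3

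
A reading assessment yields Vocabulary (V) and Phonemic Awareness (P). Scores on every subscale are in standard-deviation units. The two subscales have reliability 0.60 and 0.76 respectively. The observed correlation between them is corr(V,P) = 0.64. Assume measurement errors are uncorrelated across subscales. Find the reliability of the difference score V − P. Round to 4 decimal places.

0.1111

Var(V−P) = 1 + 1 − 2·0.64 = 2 − 1.28 = 0.72.
Because errors are independent across components, Cov(Tᵢ,Tⱼ) = Cov(Xᵢ,Xⱼ); the off-diagonal part of the true-score variance is the same as above.
True-score variance = [0.60 + 0.76] − 1.28 = 1.36 − 1.28 = 0.08.
Reliability = 0.08 / 0.72 = 0.1111.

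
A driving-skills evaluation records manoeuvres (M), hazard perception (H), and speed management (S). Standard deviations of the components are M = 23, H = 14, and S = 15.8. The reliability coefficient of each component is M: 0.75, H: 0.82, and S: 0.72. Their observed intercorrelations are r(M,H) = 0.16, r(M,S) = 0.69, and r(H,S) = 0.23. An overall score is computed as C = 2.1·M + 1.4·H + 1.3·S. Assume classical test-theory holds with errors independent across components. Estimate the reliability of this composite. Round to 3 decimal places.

0.846

Var(C) = 2.1²·23² + 1.4²·14² + 1.3²·15.8² + 2·[2.94·23·14·0.16 + 2.73·23·15.8·0.69 + 1.82·14·15.8·0.23] = 3138.94 + 1857.2 = 4996.14.
With uncorrelated errors the cross-covariances are all true-score covariance, so they carry over unchanged; only the diagonal terms shrink to ρᵢσᵢ².
True-score variance = [2.1²·23²·0.75 + 1.4²·14²·0.82 + 1.3²·15.8²·0.72] + 1857.2 = 2368.44 + 1857.2 = 4225.64.
Reliability = 4225.64 / 4996.14 = 0.846.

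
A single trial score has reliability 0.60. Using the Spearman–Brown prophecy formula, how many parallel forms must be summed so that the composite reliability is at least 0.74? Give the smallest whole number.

2

k ≥ ρ*(1−ρ₁)/(ρ₁(1−ρ*)) = 0.74·0.40 / (0.60·0.26) = 1.897.
Smallest integer k = 2.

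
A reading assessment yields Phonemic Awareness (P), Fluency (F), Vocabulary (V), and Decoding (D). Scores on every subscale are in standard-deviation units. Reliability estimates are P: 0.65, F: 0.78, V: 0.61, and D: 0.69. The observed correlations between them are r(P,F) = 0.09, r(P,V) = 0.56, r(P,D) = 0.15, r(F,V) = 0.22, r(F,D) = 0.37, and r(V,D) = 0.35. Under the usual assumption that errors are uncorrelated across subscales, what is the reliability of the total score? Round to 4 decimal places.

Var(P+F+V+D) = 4 + 2·[0.09 + 0.56 + 0.15 + 0.22 + 0.37 + 0.35] = 4 + 3.48 = 7.48.
Under uncorrelated errors the observed covariances equal the true-score covariances, so only the own-variance terms attenuate.
True-score variance = [0.65 + 0.78 + 0.61 + 0.69] + 3.48 = 2.73 + 3.48 = 6.21.
Reliability = 6.21 / 7.48 = 0.8302.

0.8302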